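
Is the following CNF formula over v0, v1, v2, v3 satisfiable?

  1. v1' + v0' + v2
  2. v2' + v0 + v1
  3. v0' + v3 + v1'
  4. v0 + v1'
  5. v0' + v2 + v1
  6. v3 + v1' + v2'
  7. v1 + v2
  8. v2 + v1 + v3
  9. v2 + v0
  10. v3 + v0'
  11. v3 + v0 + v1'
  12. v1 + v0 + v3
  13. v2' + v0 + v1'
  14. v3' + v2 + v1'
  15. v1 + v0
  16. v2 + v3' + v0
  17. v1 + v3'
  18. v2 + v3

Yes, satisfiable

Branch on v0: set v0 = 1.
(v3) alone gives v3 = 1.
(v1) alone gives v1 = 1.
(v2) alone gives v2 = 1.
This assignment satisfies each clause.
A satisfying assignment: v0=1; v1=1; v2=1; v3=1.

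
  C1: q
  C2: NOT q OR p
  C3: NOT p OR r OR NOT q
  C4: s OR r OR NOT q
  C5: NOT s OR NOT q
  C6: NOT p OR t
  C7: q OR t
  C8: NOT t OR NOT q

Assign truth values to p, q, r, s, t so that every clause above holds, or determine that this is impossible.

UNSATISFIABLE

Unit clause (q) forces q = true.
Unit clause (p) forces p = true.
Unit clause (r) forces r = true.
Unit clause (NOT s) forces s = false.
Unit clause (t) forces t = true.
That conflicts with the unit clause (NOT t).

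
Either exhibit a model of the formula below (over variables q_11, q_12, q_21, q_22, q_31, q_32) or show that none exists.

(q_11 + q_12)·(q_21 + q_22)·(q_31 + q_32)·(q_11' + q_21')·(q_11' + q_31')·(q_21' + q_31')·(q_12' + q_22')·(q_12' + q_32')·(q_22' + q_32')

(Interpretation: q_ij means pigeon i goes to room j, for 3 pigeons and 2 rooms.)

Suppose q_11 = 1.
The clause (q_21') is unit, so q_21 = 0.
The clause (q_22) is unit, so q_22 = 1.
The clause (q_31') is unit, so q_31 = 0.
The clause (q_32) is unit, so q_32 = 1.
But (q_32') is also a unit clause — contradiction.
That branch fails; take q_11 = 0 instead.
The clause (q_12) is unit, so q_12 = 1.
The clause (q_22') is unit, so q_22 = 0.
The clause (q_21) is unit, so q_21 = 1.
The clause (q_31') is unit, so q_31 = 0.
The clause (q_32) is unit, so q_32 = 1.
But (q_32') is also a unit clause — contradiction.
Neither q_11 = 1 nor q_11 = 0 works.

UNSATISFIABLE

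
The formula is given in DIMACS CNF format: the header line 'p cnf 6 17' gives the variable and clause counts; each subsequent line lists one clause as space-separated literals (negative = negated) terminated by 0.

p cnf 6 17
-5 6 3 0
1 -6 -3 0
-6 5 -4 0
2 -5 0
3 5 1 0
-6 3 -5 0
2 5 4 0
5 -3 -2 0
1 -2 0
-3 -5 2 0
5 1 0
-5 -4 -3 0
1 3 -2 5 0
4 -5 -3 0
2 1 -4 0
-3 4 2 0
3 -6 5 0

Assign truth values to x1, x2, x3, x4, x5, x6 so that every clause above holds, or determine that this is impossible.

x1=True; x2=True; x3=False; x4=False; x5=False; x6=False

Try x2 = True.
The clause (x1) is unit, so x1 = True.
Try x5 = False.
The clause (¬x3) is unit, so x3 = False.
The clause (¬x6) is unit, so x6 = False.
Every clause is now satisfied; x4 is unconstrained.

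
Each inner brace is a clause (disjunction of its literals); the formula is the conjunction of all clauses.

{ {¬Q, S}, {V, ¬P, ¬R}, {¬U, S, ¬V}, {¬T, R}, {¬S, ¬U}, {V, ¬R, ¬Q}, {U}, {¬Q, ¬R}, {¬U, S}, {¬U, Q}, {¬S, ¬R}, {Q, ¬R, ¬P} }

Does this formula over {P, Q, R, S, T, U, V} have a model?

Unit clause (U) forces U = True.
Unit clause (¬S) forces S = False.
But (S) is also a unit clause — contradiction.
No assignment satisfies every clause.

Unsatisfiable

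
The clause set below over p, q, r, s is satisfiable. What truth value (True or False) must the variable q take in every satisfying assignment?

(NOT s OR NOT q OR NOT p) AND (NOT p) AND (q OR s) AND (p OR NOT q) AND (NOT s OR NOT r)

False

Suppose q = true.
Unit clause (NOT p) forces p = false.
But (p) is also a unit clause — contradiction.
So every satisfying assignment has q = False.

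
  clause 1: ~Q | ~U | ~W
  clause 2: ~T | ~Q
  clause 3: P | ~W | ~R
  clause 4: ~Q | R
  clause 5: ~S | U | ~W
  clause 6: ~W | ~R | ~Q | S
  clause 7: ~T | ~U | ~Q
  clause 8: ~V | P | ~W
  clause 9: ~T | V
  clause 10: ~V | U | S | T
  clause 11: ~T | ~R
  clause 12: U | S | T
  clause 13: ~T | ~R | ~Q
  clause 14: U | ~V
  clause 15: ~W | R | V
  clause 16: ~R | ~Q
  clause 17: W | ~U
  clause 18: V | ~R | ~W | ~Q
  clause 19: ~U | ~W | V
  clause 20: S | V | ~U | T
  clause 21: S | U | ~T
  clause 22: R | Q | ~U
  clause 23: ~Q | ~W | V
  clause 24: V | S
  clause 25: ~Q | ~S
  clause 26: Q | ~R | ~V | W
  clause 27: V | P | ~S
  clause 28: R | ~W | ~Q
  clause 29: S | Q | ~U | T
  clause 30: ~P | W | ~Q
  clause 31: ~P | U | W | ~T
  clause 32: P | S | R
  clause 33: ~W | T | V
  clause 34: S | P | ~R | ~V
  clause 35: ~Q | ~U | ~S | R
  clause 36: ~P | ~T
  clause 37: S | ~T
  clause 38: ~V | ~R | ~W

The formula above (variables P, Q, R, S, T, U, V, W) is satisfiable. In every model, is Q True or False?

Suppose Q = 1.
The clause (~T) is unit, so T = 0.
The clause (R) is unit, so R = 1.
That conflicts with the unit clause (~R).
So every satisfying assignment has Q = False.

False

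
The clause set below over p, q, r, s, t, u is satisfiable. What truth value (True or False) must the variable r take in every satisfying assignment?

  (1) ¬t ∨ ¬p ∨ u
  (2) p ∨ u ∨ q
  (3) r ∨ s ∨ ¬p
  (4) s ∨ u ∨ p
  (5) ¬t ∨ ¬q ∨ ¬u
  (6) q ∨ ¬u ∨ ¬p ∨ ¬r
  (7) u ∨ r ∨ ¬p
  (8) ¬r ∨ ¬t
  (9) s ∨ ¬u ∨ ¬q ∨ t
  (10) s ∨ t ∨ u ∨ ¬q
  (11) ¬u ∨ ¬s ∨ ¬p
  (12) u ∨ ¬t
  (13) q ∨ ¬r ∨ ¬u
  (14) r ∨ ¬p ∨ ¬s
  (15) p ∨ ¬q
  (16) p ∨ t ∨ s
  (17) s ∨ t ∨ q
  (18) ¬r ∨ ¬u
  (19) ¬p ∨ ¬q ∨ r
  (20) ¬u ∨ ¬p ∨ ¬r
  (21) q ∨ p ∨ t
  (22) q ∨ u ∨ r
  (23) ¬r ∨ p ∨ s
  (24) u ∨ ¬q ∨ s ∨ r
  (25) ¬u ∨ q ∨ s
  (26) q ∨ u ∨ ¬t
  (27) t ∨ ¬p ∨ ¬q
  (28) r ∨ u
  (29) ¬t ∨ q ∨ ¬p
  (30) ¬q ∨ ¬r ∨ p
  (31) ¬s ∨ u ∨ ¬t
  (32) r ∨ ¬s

Suppose r = False.
From the singleton clause (u), u = True.
From the singleton clause (¬s), s = False.
From the singleton clause (¬p), p = False.
From the singleton clause (¬q), q = False.
That conflicts with the unit clause (q).
So every satisfying assignment has r = True.

True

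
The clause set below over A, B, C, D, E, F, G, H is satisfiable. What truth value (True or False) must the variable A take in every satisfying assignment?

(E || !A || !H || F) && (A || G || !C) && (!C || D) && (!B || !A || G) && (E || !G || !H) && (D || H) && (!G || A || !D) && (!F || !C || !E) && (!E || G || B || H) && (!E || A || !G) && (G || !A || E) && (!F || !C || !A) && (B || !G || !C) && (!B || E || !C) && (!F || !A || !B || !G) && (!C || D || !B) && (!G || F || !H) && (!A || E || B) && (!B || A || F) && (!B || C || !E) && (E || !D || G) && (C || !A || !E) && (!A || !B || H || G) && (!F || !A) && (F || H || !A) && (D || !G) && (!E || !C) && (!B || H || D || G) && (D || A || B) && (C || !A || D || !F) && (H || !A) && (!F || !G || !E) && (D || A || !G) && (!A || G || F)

False

Suppose A = true.
(!F) alone gives F = false.
(H) alone gives H = true.
(E) alone gives E = true.
(!G) alone gives G = false.
That conflicts with the unit clause (G).
So every satisfying assignment has A = False.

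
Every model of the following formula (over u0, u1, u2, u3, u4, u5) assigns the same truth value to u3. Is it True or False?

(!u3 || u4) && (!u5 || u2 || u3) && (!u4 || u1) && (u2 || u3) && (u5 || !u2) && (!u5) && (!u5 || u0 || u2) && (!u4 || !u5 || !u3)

Suppose u3 = false.
From the singleton clause (u2), u2 = true.
From the singleton clause (u5), u5 = true.
But (!u5) is also a unit clause — contradiction.
So every satisfying assignment has u3 = True.

True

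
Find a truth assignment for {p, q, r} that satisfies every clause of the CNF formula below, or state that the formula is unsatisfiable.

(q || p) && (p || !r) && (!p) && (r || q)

(!p) alone gives p = false.
(q) alone gives q = true.
(!r) alone gives r = false.
All clauses are satisfied.

p ↦ false; q ↦ true; r ↦ false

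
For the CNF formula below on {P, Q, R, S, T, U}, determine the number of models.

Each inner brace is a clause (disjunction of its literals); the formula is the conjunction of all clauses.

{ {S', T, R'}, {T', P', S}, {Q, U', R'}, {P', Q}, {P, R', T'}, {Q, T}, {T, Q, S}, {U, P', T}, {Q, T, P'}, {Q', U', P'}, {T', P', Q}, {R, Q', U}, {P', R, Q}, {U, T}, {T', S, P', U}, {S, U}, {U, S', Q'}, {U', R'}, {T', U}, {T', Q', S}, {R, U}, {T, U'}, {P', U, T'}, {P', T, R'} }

3

There are 2^6 = 64 truth assignments over (P, Q, R, S, T, U).
Split on U. With U = 1, the clauses containing U are satisfied and U' drops from the rest; 3 of the 2^5 = 32 assignments to the other variables satisfy what remains.
With U = 0, by the same count on the reduced clause set, 0 assignments work.
(One model: P=F, Q=F, R=F, S=F, T=T, U=T.)
Total: 3 + 0 = 3.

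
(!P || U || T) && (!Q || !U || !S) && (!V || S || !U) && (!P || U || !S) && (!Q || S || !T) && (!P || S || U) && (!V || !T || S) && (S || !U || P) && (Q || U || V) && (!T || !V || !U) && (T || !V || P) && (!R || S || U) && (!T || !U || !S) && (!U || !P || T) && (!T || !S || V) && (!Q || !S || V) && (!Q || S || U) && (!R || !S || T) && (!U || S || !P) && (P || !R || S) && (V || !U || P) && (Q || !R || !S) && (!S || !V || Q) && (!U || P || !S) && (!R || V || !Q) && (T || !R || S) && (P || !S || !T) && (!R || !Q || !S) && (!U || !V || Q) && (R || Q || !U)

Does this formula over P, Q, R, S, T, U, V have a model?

Case P = false:
Case S = true:
The clause (!U) is unit, so U = false.
The clause (!T) is unit, so T = false.
The clause (!V) is unit, so V = false.
The clause (Q) is unit, so Q = true.
But (!Q) is also a unit clause — contradiction.
That branch fails; take S = false instead.
The clause (!U) is unit, so U = false.
The clause (!R) is unit, so R = false.
The clause (!Q) is unit, so Q = false.
The clause (V) is unit, so V = true.
The clause (!T) is unit, so T = false.
But (T) is also a unit clause — contradiction.
Either choice for S ends in contradiction.
That branch fails; take P = true instead.
Case U = true:
The clause (T) is unit, so T = true.
The clause (!V) is unit, so V = false.
The clause (!S) is unit, so S = false.
But (S) is also a unit clause — contradiction.
That branch fails; take U = false instead.
The clause (T) is unit, so T = true.
The clause (!S) is unit, so S = false.
But (S) is also a unit clause — contradiction.
Either choice for U ends in contradiction.
Either choice for P ends in contradiction.
No assignment satisfies every clause.

Unsatisfiable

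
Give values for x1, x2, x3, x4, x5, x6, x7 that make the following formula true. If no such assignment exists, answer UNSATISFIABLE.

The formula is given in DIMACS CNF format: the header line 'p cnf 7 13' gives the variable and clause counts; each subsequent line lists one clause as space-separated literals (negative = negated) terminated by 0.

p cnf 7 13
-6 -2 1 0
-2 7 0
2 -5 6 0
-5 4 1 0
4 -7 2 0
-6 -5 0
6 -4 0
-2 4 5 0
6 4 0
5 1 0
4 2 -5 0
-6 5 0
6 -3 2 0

Suppose x2 = False.
Suppose x5 = False.
Unit clause (x1) forces x1 = True.
Unit clause (¬x6) forces x6 = False.
Unit clause (¬x4) forces x4 = False.
That conflicts with the unit clause (x4).
Undo x5 and try x5 = True.
Unit clause (x6) forces x6 = True.
That conflicts with the unit clause (¬x6).
Neither x5 = True nor x5 = False works.
Undo x2 and try x2 = True.
Unit clause (x7) forces x7 = True.
Suppose x6 = False.
Unit clause (¬x4) forces x4 = False.
That conflicts with the unit clause (x4).
Undo x6 and try x6 = True.
Unit clause (x1) forces x1 = True.
Unit clause (¬x5) forces x5 = False.
That conflicts with the unit clause (x5).
Neither x6 = True nor x6 = False works.
Neither x2 = True nor x2 = False works.

UNSATISFIABLE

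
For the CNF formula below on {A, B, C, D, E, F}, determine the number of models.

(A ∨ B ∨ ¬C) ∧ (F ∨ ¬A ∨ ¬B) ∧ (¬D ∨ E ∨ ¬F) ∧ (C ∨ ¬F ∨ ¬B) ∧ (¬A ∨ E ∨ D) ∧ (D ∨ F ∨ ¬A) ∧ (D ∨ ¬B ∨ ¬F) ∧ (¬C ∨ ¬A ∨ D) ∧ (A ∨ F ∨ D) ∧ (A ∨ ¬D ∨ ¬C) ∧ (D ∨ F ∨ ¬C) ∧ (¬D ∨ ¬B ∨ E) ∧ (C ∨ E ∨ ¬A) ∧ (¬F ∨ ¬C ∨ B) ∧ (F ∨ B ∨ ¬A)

9

There are 2^6 = 64 truth assignments over (A, B, C, D, E, F).
Split on E. With E = True, the clauses containing E are satisfied and ¬E drops from the rest; 7 of the 2^5 = 32 assignments to the other variables satisfy what remains.
With E = False, by the same count on the reduced clause set, 2 assignments work.
Total: 7 + 2 = 9.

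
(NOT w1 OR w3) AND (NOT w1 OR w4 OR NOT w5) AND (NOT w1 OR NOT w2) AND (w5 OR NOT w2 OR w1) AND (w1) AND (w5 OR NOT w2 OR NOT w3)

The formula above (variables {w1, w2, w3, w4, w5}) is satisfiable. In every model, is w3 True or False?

Suppose w3 = false.
From the singleton clause (NOT w1), w1 = false.
That conflicts with the unit clause (w1).
So every satisfying assignment has w3 = True.

True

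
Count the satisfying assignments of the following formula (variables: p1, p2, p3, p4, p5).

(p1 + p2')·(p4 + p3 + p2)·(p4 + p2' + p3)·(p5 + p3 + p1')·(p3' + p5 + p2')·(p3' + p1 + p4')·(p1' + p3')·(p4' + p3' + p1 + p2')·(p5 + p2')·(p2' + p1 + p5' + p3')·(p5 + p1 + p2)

4

There are 2^5 = 32 truth assignments over (p1, p2, p3, p4, p5).
Split on p3. With p3 = 1, the clauses containing p3 are satisfied and p3' drops from the rest; 1 of the 2^4 = 16 assignments to the other variables satisfy what remains.
With p3 = 0, by the same count on the reduced clause set, 3 assignments work.
(One model: p1=F, p2=F, p3=F, p4=T, p5=T.)
Total: 1 + 3 = 4.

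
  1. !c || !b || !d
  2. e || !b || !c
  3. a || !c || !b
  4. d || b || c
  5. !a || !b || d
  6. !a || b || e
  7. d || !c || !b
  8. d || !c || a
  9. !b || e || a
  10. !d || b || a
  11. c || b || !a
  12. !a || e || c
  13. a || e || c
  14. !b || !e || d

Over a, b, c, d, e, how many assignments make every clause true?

There are 2^5 = 32 truth assignments over (a, b, c, d, e).
Split on b. With b = true, the clauses containing b are satisfied and !b drops from the rest; 2 of the 2^4 = 16 assignments to the other variables satisfy what remains.
With b = false, by the same count on the reduced clause set, 2 assignments work.
(One model: a=F, b=T, c=F, d=T, e=T.)
Total: 2 + 2 = 4.

4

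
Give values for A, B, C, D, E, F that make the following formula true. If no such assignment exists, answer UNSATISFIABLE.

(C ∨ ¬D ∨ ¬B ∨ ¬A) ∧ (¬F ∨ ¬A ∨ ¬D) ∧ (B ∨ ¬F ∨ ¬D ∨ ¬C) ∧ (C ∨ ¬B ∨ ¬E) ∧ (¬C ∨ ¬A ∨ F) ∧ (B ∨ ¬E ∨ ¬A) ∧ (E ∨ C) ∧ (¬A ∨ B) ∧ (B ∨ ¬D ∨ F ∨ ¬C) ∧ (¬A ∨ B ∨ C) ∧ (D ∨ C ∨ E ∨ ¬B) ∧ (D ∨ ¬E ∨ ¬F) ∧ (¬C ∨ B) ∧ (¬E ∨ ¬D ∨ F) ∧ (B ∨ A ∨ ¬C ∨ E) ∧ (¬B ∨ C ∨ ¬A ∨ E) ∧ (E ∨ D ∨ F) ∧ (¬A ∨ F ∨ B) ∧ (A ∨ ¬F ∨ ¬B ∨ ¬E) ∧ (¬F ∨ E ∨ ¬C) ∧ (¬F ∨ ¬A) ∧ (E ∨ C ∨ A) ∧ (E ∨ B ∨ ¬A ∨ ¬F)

A ↦ False,  B ↦ False,  C ↦ False,  D ↦ True,  E ↦ True,  F ↦ True

Suppose E = True.
Suppose C = False.
From the singleton clause (¬B), B = False.
From the singleton clause (¬A), A = False.
Suppose D = True.
From the singleton clause (F), F = True.
All clauses are satisfied.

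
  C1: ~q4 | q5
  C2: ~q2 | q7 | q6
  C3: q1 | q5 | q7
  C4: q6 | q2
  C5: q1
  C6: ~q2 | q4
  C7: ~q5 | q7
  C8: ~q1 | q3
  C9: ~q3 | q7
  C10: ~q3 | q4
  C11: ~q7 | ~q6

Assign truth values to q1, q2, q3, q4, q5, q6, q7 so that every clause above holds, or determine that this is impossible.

(q1) alone gives q1 = 1.
(q3) alone gives q3 = 1.
(q7) alone gives q7 = 1.
(q4) alone gives q4 = 1.
(q5) alone gives q5 = 1.
(~q6) alone gives q6 = 0.
(q2) alone gives q2 = 1.
All clauses are satisfied.

q1=1; q2=1; q3=1; q4=1; q5=1; q6=0; q7=1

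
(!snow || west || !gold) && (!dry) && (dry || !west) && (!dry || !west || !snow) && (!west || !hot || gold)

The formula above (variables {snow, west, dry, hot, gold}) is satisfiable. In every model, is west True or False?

Suppose west = true.
Unit clause (!dry) forces dry = false.
But (dry) is also a unit clause — contradiction.
So every satisfying assignment has west = False.

False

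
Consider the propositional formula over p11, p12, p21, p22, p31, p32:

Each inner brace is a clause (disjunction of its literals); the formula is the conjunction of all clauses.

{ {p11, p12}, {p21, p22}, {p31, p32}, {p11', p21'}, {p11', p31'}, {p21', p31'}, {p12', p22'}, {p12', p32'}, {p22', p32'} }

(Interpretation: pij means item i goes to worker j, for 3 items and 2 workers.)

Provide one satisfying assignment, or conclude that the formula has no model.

Branch on p11: set p11 = 1.
Unit clause (p21') forces p21 = 0.
Unit clause (p22) forces p22 = 1.
Unit clause (p31') forces p31 = 0.
Unit clause (p32) forces p32 = 1.
That conflicts with the unit clause (p32').
So p11 must be the other value — set p11 = 0.
Unit clause (p12) forces p12 = 1.
Unit clause (p22') forces p22 = 0.
Unit clause (p21) forces p21 = 1.
Unit clause (p31') forces p31 = 0.
Unit clause (p32) forces p32 = 1.
That conflicts with the unit clause (p32').
Both values of p11 lead to a conflict.

UNSATISFIABLE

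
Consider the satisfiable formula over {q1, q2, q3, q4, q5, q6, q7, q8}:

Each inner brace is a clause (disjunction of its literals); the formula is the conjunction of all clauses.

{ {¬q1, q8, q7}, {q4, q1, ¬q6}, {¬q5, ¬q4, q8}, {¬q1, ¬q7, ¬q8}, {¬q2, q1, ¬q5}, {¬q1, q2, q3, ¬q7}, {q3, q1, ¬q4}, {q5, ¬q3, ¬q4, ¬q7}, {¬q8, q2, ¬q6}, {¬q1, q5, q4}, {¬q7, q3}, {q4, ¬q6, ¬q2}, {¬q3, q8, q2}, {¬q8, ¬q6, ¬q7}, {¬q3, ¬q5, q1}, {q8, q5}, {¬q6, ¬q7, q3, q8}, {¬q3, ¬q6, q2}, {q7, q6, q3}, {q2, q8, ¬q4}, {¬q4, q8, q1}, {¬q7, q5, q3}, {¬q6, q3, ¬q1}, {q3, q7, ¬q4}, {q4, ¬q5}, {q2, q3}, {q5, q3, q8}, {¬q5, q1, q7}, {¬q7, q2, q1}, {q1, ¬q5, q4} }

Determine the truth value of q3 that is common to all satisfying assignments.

Suppose q3 = False.
Unit clause (¬q7) forces q7 = False.
Unit clause (q6) forces q6 = True.
Unit clause (¬q1) forces q1 = False.
Unit clause (q4) forces q4 = True.
That conflicts with the unit clause (¬q4).
So every satisfying assignment has q3 = True.

True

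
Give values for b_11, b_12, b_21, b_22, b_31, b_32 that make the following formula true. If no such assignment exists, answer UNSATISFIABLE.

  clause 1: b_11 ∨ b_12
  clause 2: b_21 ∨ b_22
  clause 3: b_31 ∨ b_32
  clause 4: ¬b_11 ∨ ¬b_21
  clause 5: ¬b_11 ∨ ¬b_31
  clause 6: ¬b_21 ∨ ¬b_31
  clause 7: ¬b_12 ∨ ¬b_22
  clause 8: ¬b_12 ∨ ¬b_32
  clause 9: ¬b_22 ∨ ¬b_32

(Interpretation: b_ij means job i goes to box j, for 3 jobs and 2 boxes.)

UNSATISFIABLE

Try b_11 = True.
Unit clause (¬b_21) forces b_21 = False.
Unit clause (b_22) forces b_22 = True.
Unit clause (¬b_31) forces b_31 = False.
Unit clause (b_32) forces b_32 = True.
That conflicts with the unit clause (¬b_32).
So b_11 must be the other value — set b_11 = False.
Unit clause (b_12) forces b_12 = True.
Unit clause (¬b_22) forces b_22 = False.
Unit clause (b_21) forces b_21 = True.
Unit clause (¬b_31) forces b_31 = False.
Unit clause (b_32) forces b_32 = True.
That conflicts with the unit clause (¬b_32).
Either choice for b_11 ends in contradiction.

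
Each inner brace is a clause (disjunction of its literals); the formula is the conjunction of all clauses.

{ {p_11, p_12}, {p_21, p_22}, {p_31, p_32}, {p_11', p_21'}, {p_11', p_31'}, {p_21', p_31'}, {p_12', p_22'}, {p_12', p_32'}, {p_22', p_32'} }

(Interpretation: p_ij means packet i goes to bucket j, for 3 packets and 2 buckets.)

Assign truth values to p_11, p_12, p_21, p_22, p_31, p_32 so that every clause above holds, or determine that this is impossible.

Suppose p_11 = 1.
The clause (p_21') is unit, so p_21 = 0.
The clause (p_22) is unit, so p_22 = 1.
The clause (p_31') is unit, so p_31 = 0.
The clause (p_32) is unit, so p_32 = 1.
But (p_32') is also a unit clause — contradiction.
So p_11 must be the other value — set p_11 = 0.
The clause (p_12) is unit, so p_12 = 1.
The clause (p_22') is unit, so p_22 = 0.
The clause (p_21) is unit, so p_21 = 1.
The clause (p_31') is unit, so p_31 = 0.
The clause (p_32) is unit, so p_32 = 1.
But (p_32') is also a unit clause — contradiction.
Neither p_11 = 1 nor p_11 = 0 works.

UNSATISFIABLE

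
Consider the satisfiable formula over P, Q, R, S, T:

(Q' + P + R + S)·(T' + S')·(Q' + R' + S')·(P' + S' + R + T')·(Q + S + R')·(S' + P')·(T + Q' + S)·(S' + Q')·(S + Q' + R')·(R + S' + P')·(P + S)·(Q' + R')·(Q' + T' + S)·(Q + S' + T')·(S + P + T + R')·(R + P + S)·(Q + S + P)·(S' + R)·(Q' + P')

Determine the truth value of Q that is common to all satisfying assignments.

Suppose Q = 1.
(S') alone gives S = 0.
(T) alone gives T = 1.
Now (T') is unsatisfied and unit — conflict.
So every satisfying assignment has Q = False.

False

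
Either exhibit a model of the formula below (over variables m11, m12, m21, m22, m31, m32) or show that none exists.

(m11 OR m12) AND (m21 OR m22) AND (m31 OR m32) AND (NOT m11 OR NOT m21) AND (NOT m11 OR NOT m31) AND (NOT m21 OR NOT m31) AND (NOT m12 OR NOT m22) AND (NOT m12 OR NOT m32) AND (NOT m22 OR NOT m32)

Suppose m11 = true.
Unit clause (NOT m21) forces m21 = false.
Unit clause (m22) forces m22 = true.
Unit clause (NOT m31) forces m31 = false.
Unit clause (m32) forces m32 = true.
That conflicts with the unit clause (NOT m32).
So m11 must be the other value — set m11 = false.
Unit clause (m12) forces m12 = true.
Unit clause (NOT m22) forces m22 = false.
Unit clause (m21) forces m21 = true.
Unit clause (NOT m31) forces m31 = false.
Unit clause (m32) forces m32 = true.
That conflicts with the unit clause (NOT m32).
Either choice for m11 ends in contradiction.

UNSATISFIABLE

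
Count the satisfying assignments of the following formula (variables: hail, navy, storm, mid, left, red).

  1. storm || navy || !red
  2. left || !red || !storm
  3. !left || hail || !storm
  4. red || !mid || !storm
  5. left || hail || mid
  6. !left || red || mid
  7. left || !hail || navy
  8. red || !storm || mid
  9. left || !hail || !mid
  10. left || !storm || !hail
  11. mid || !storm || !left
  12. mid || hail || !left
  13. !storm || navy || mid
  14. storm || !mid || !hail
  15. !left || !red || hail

10

There are 2^6 = 64 truth assignments over (hail, navy, storm, mid, left, red).
Split on storm. With storm = true, the clauses containing storm are satisfied and !storm drops from the rest; 2 of the 2^5 = 32 assignments to the other variables satisfy what remains.
With storm = false, by the same count on the reduced clause set, 8 assignments work.
Total: 2 + 8 = 10.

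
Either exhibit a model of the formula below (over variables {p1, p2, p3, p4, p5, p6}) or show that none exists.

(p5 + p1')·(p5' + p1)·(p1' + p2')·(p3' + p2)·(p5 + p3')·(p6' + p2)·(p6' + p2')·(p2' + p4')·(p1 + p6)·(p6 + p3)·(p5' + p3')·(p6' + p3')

UNSATISFIABLE

Case p5 = 1:
Unit clause (p1) forces p1 = 1.
Unit clause (p2') forces p2 = 0.
Unit clause (p3') forces p3 = 0.
Unit clause (p6') forces p6 = 0.
That conflicts with the unit clause (p6).
That branch fails; take p5 = 0 instead.
Unit clause (p1') forces p1 = 0.
Unit clause (p3') forces p3 = 0.
Unit clause (p6) forces p6 = 1.
Unit clause (p2) forces p2 = 1.
That conflicts with the unit clause (p2').
Both values of p5 lead to a conflict.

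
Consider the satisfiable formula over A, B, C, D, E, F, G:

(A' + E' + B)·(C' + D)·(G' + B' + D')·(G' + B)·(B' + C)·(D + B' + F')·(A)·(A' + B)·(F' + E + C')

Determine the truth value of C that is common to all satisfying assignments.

True

Suppose C = 0.
Unit clause (B') forces B = 0.
Unit clause (G') forces G = 0.
Unit clause (A) forces A = 1.
That conflicts with the unit clause (A').
So every satisfying assignment has C = True.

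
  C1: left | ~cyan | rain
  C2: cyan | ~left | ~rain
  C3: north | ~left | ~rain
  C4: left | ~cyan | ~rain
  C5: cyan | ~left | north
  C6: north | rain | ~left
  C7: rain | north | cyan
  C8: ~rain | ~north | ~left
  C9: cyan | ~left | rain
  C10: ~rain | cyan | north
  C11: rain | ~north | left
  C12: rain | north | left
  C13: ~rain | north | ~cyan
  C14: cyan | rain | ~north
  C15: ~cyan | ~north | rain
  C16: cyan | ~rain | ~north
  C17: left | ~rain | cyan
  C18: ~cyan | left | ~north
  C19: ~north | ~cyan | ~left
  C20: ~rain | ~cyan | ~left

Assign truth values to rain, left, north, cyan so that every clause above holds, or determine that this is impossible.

Suppose left = 1.
Suppose cyan = 1.
The clause (~north) is unit, so north = 0.
The clause (~rain) is unit, so rain = 0.
But (rain) is also a unit clause — contradiction.
So cyan must be the other value — set cyan = 0.
The clause (~rain) is unit, so rain = 0.
But (rain) is also a unit clause — contradiction.
Neither cyan = 1 nor cyan = 0 works.
So left must be the other value — set left = 0.
Suppose cyan = 0.
The clause (~rain) is unit, so rain = 0.
The clause (north) is unit, so north = 1.
But (~north) is also a unit clause — contradiction.
So cyan must be the other value — set cyan = 1.
The clause (rain) is unit, so rain = 1.
But (~rain) is also a unit clause — contradiction.
Neither cyan = 1 nor cyan = 0 works.
Neither left = 1 nor left = 0 works.

UNSATISFIABLE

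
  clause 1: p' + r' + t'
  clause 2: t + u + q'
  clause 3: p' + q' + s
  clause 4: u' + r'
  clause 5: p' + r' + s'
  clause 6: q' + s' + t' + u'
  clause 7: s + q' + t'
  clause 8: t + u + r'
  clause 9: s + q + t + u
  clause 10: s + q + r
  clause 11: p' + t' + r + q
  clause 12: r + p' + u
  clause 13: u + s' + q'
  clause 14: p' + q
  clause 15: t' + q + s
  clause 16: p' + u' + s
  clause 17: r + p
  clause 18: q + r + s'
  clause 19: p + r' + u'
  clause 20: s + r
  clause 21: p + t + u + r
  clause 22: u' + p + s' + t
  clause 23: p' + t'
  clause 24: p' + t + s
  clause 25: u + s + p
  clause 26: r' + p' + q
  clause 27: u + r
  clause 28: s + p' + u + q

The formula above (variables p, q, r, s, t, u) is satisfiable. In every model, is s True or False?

Suppose s = 0.
(r) alone gives r = 1.
(u') alone gives u = 0.
(t) alone gives t = 1.
(p') alone gives p = 0.
Now (p) is unsatisfied and unit — conflict.
So every satisfying assignment has s = True.

True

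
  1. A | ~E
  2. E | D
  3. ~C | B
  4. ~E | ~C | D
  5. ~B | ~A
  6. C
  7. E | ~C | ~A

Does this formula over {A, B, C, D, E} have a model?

Yes

Unit clause (C) forces C = 1.
Unit clause (B) forces B = 1.
Unit clause (~A) forces A = 0.
Unit clause (~E) forces E = 0.
Unit clause (D) forces D = 1.
This assignment satisfies each clause.
A satisfying assignment: A=0, B=1, C=1, D=1, E=0.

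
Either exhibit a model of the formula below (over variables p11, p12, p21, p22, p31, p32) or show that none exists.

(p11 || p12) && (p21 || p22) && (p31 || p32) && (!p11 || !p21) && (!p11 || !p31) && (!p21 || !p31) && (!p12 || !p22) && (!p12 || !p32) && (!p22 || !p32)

Branch on p11: set p11 = true.
From the singleton clause (!p21), p21 = false.
From the singleton clause (p22), p22 = true.
From the singleton clause (!p31), p31 = false.
From the singleton clause (p32), p32 = true.
That conflicts with the unit clause (!p32).
So p11 must be the other value — set p11 = false.
From the singleton clause (p12), p12 = true.
From the singleton clause (!p22), p22 = false.
From the singleton clause (p21), p21 = true.
From the singleton clause (!p31), p31 = false.
From the singleton clause (p32), p32 = true.
That conflicts with the unit clause (!p32).
Either choice for p11 ends in contradiction.

UNSATISFIABLE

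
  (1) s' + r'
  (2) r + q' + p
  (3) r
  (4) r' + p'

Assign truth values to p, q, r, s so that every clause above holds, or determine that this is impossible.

From the singleton clause (r), r = 1.
From the singleton clause (s'), s = 0.
From the singleton clause (p'), p = 0.
No clause remains; q is free.

p=0,  q=0,  r=1,  s=0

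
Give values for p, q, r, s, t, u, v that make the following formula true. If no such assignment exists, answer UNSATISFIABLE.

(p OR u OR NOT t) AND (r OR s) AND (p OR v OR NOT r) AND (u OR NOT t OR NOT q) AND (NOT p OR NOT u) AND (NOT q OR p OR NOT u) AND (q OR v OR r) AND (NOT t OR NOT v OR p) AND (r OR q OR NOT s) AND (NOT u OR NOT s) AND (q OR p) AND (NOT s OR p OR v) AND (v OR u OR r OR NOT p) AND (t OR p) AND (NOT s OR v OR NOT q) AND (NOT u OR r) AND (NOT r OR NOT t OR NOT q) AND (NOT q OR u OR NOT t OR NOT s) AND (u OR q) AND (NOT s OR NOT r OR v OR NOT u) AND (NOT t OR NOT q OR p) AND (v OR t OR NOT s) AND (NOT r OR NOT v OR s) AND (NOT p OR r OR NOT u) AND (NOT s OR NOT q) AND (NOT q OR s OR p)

p=true, q=true, r=true, s=false, t=false, u=false, v=false

Suppose r = true.
Suppose p = true.
From the singleton clause (NOT u), u = false.
From the singleton clause (q), q = true.
From the singleton clause (NOT t), t = false.
From the singleton clause (NOT s), s = false.
From the singleton clause (NOT v), v = false.
This assignment satisfies each clause.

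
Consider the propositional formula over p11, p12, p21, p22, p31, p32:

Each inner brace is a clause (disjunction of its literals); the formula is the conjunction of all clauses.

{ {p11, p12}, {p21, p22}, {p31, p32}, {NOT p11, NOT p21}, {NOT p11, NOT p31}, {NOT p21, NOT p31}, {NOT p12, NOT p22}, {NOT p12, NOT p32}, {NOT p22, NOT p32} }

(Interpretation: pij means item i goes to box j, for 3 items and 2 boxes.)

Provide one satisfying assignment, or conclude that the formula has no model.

UNSATISFIABLE

Try p11 = true.
From the singleton clause (NOT p21), p21 = false.
From the singleton clause (p22), p22 = true.
From the singleton clause (NOT p31), p31 = false.
From the singleton clause (p32), p32 = true.
That conflicts with the unit clause (NOT p32).
Backtrack on p11: now try p11 = false.
From the singleton clause (p12), p12 = true.
From the singleton clause (NOT p22), p22 = false.
From the singleton clause (p21), p21 = true.
From the singleton clause (NOT p31), p31 = false.
From the singleton clause (p32), p32 = true.
That conflicts with the unit clause (NOT p32).
Neither p11 = true nor p11 = false works.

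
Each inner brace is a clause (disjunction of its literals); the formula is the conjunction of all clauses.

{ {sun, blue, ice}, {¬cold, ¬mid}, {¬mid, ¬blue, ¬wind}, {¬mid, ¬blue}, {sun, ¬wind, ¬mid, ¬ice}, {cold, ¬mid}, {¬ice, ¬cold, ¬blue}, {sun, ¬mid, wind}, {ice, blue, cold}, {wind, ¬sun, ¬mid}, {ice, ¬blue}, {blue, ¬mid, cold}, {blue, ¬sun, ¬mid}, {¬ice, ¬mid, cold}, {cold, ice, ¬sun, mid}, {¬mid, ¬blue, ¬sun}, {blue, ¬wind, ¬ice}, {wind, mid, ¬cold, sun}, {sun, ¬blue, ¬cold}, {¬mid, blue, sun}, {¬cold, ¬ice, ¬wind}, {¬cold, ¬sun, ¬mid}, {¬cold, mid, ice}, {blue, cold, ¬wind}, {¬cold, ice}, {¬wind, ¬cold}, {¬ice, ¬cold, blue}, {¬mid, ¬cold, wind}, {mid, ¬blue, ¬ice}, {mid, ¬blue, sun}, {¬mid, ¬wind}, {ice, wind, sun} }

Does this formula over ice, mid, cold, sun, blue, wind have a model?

Branch on cold: set cold = False.
The clause (¬mid) is unit, so mid = False.
Branch on ice: set ice = True.
The clause (¬blue) is unit, so blue = False.
The clause (¬wind) is unit, so wind = False.
Every clause is now satisfied; sun is unconstrained.
A satisfying assignment: ice ↦ True; mid ↦ False; cold ↦ False; sun ↦ True; blue ↦ False; wind ↦ False.

Yes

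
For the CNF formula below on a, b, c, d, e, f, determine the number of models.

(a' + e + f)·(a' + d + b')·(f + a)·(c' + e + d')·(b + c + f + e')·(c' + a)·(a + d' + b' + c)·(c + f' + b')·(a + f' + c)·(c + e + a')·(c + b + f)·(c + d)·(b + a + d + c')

There are 2^6 = 64 truth assignments over (a, b, c, d, e, f).
Split on d. With d = 1, the clauses containing d are satisfied and d' drops from the rest; 6 of the 2^5 = 32 assignments to the other variables satisfy what remains.
With d = 0, by the same count on the reduced clause set, 3 assignments work.
(One model: a=T, b=F, c=F, d=T, e=T, f=T.)
Total: 6 + 3 = 9.

9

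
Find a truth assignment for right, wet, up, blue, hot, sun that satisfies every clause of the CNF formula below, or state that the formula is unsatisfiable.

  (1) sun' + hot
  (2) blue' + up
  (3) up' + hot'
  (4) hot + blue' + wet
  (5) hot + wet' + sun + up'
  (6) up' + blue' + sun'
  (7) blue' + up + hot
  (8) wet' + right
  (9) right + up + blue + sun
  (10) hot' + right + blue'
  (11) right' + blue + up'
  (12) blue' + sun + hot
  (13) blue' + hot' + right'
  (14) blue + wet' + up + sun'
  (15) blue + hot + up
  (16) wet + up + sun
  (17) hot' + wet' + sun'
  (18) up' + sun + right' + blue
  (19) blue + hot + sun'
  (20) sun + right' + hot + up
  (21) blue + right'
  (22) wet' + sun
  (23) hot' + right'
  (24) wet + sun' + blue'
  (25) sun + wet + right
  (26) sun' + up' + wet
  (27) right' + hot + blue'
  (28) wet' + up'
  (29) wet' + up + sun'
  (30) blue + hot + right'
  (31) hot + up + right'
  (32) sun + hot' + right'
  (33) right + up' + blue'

right ↦ 0,  wet ↦ 0,  up ↦ 0,  blue ↦ 0,  hot ↦ 1,  sun ↦ 1

Try sun = 1.
(hot) alone gives hot = 1.
(up') alone gives up = 0.
(blue') alone gives blue = 0.
(wet') alone gives wet = 0.
(right') alone gives right = 0.
Every clause now holds.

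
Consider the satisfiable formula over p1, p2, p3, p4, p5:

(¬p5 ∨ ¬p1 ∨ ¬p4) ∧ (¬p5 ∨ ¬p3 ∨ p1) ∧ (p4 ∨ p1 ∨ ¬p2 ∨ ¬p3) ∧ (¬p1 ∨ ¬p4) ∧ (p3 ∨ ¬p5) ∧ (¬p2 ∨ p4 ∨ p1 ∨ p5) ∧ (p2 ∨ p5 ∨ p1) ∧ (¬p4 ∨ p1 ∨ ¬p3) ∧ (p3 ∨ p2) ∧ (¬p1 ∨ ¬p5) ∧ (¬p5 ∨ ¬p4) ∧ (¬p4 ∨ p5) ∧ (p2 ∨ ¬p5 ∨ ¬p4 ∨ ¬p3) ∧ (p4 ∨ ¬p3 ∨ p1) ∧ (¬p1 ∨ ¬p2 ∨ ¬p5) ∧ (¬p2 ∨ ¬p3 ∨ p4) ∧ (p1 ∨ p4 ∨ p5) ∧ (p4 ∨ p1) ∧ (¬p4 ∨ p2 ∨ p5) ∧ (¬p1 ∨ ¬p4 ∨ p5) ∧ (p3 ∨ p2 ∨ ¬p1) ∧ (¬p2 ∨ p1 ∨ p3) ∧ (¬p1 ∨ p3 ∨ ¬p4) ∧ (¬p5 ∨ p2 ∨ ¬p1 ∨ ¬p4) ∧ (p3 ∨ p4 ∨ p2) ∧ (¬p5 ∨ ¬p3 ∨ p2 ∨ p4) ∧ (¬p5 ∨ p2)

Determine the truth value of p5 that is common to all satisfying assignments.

False

Suppose p5 = True.
From the singleton clause (p3), p3 = True.
From the singleton clause (p1), p1 = True.
That conflicts with the unit clause (¬p1).
So every satisfying assignment has p5 = False.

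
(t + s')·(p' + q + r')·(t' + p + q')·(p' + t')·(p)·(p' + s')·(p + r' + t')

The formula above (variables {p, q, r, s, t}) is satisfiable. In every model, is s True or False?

Suppose s = 1.
The clause (t) is unit, so t = 1.
The clause (p') is unit, so p = 0.
But (p) is also a unit clause — contradiction.
So every satisfying assignment has s = False.

False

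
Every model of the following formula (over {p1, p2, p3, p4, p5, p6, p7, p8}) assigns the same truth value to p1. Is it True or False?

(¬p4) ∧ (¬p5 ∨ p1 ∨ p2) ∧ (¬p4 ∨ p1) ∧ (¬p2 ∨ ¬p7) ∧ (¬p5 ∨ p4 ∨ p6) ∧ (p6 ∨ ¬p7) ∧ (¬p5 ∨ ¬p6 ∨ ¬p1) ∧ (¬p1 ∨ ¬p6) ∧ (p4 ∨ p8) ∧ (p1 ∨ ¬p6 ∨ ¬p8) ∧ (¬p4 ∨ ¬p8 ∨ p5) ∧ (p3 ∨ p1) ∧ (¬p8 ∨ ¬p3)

Suppose p1 = False.
From the singleton clause (¬p4), p4 = False.
From the singleton clause (p8), p8 = True.
From the singleton clause (¬p6), p6 = False.
From the singleton clause (¬p5), p5 = False.
From the singleton clause (¬p7), p7 = False.
From the singleton clause (p3), p3 = True.
Now (¬p3) is unsatisfied and unit — conflict.
So every satisfying assignment has p1 = True.

True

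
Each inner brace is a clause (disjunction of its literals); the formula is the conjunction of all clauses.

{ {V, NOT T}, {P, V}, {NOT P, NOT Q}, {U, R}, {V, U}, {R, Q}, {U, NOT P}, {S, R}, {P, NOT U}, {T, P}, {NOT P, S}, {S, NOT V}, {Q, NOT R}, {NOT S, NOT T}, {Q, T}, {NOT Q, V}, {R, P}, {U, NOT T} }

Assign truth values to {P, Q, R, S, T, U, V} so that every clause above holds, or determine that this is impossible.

Suppose V = true.
Unit clause (S) forces S = true.
Unit clause (NOT T) forces T = false.
Unit clause (P) forces P = true.
Unit clause (NOT Q) forces Q = false.
Now (Q) is unsatisfied and unit — conflict.
Undo V and try V = false.
Unit clause (NOT T) forces T = false.
Unit clause (P) forces P = true.
Unit clause (NOT Q) forces Q = false.
Now (Q) is unsatisfied and unit — conflict.
Either choice for V ends in contradiction.

UNSATISFIABLE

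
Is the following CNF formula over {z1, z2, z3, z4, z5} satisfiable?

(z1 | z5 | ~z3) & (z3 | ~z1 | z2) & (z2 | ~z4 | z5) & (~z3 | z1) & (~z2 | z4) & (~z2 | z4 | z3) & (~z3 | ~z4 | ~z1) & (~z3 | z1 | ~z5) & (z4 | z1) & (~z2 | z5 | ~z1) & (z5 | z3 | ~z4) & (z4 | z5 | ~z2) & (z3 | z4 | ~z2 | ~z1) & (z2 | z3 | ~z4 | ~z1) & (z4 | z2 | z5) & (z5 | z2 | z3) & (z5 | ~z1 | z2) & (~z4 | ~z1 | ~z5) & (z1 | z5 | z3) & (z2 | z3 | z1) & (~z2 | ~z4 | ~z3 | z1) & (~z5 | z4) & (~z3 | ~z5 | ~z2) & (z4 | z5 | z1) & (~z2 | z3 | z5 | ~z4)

Suppose z3 = 0.
Suppose z1 = 0.
From the singleton clause (z4), z4 = 1.
From the singleton clause (z5), z5 = 1.
From the singleton clause (z2), z2 = 1.
This assignment satisfies each clause.
A satisfying assignment: z1 ↦ 0,  z2 ↦ 1,  z3 ↦ 0,  z4 ↦ 1,  z5 ↦ 1.

Yes, satisfiable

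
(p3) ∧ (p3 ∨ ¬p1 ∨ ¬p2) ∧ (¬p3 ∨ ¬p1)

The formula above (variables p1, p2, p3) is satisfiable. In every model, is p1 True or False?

False

Suppose p1 = True.
The clause (p3) is unit, so p3 = True.
That conflicts with the unit clause (¬p3).
So every satisfying assignment has p1 = False.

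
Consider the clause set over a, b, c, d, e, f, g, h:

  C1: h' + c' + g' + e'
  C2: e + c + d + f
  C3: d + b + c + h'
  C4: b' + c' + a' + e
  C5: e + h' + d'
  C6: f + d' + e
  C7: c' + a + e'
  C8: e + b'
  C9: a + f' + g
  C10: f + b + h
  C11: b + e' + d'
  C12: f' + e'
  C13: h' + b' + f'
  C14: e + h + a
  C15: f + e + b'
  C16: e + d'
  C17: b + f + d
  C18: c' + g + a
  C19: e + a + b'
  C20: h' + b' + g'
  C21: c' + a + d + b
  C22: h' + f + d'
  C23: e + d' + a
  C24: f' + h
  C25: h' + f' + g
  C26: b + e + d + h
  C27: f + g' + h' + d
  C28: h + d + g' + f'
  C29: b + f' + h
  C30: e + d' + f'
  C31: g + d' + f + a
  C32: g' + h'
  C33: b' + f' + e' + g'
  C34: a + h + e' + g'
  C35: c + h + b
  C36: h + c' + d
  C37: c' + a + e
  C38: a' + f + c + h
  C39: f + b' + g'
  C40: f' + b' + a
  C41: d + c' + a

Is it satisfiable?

Satisfiable

Suppose e = 1.
(f') alone gives f = 0.
Suppose c = 0.
Suppose b = 1.
(g') alone gives g = 0.
Suppose h = 1.
(d') alone gives d = 0.
Every clause is now satisfied; a is unconstrained.
A satisfying assignment: a=1,  b=1,  c=0,  d=0,  e=1,  f=0,  g=0,  h=1.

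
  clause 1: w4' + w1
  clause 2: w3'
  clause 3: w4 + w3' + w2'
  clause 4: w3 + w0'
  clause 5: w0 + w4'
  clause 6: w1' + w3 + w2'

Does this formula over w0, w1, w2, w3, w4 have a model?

Yes, satisfiable

The clause (w3') is unit, so w3 = 0.
The clause (w0') is unit, so w0 = 0.
The clause (w4') is unit, so w4 = 0.
Suppose w1 = 0.
Every clause is now satisfied; w2 is unconstrained.
A satisfying assignment: w0=0,  w1=0,  w2=1,  w3=0,  w4=0.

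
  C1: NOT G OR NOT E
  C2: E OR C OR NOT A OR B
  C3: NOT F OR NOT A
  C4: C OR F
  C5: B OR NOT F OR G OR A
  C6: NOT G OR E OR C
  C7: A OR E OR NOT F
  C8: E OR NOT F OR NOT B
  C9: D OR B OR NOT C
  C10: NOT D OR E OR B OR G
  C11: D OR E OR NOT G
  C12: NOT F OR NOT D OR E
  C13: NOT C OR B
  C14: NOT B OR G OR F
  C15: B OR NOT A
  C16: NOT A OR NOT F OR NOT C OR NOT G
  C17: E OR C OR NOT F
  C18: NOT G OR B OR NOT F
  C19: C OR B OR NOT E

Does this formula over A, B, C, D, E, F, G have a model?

Branch on G: set G = false.
Branch on F: set F = true.
Unit clause (NOT A) forces A = false.
Unit clause (B) forces B = true.
Unit clause (E) forces E = true.
All clauses hold; C, D can take either value.
A satisfying assignment: A: false, B: true, C: true, D: true, E: true, F: true, G: false.

Satisfiable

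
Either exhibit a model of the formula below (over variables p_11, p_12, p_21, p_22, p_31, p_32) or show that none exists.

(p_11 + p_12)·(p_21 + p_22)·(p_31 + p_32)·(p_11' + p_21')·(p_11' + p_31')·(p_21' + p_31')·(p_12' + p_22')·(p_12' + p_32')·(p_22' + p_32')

UNSATISFIABLE

Suppose p_11 = 1.
Unit clause (p_21') forces p_21 = 0.
Unit clause (p_22) forces p_22 = 1.
Unit clause (p_31') forces p_31 = 0.
Unit clause (p_32) forces p_32 = 1.
Now (p_32') is unsatisfied and unit — conflict.
So p_11 must be the other value — set p_11 = 0.
Unit clause (p_12) forces p_12 = 1.
Unit clause (p_22') forces p_22 = 0.
Unit clause (p_21) forces p_21 = 1.
Unit clause (p_31') forces p_31 = 0.
Unit clause (p_32) forces p_32 = 1.
Now (p_32') is unsatisfied and unit — conflict.
Both values of p_11 lead to a conflict.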